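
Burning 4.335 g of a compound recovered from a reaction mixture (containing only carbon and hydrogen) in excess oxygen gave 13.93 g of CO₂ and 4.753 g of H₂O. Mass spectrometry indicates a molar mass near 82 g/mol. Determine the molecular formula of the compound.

C6H10

mol C = 13.93 g CO₂ ÷ 44.009 g/mol = 0.31653 mol
mol H = 2 × 4.753 g H₂O ÷ 18.015 g/mol = 0.52767 mol
Divide by the smallest (0.31653 mol): C 1.000, H 1.667
Multiplying each by 3 gives whole numbers: C 3.00, H 5.00
Empirical formula: C3H5
Empirical-formula mass = 41.07 g/mol; 82 ÷ 41.07 ≈ 2, so the molecular formula is C6H10.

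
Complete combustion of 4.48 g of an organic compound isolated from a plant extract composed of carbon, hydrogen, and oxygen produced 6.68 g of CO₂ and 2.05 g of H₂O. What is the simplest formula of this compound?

C2H3O2

mol C = 6.68 g CO₂ ÷ 44.009 g/mol = 0.1518 mol
mol H = 2 × 2.05 g H₂O ÷ 18.015 g/mol = 0.2276 mol
mass O = 4.48 − (1.823 + 0.2294) = 2.427 g → mol O = 2.427 ÷ 15.999 = 0.1517 mol
Divide by the smallest (0.1517 mol): C 1.000, H 1.500, O 1.000
Multiplying each by 2 gives whole numbers: C 2.00, H 3.00, O 2.00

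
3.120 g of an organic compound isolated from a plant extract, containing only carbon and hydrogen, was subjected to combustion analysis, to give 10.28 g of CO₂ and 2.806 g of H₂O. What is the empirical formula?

C3H4

mol C = 10.28 g CO₂ ÷ 44.009 g/mol = 0.23359 mol
mol H = 2 × 2.806 g H₂O ÷ 18.015 g/mol = 0.31152 mol
Divide by the smallest (0.23359 mol): C 1.000, H 1.334
Multiplying each by 3 gives whole numbers: C 3.00, H 4.00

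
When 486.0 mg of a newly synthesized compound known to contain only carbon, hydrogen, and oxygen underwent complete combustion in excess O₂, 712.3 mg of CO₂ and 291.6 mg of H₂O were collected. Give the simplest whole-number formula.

mol C = 0.7123 g CO₂ ÷ 44.009 g/mol = 0.016185 mol
mol H = 2 × 0.2916 g H₂O ÷ 18.015 g/mol = 0.032373 mol
mass O = 0.4860 − (0.19440 + 0.032632) = 0.25897 g → mol O = 0.25897 ÷ 15.999 = 0.016186 mol
Divide by the smallest (0.016185 mol): C 1.000, H 2.000, O 1.000

CH2O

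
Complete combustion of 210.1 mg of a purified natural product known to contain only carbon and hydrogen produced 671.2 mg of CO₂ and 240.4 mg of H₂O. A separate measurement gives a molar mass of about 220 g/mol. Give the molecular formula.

C16H28

mol C = 0.6712 g CO₂ ÷ 44.009 g/mol = 0.015251 mol
mol H = 2 × 0.2404 g H₂O ÷ 18.015 g/mol = 0.026689 mol
Divide by the smallest (0.015251 mol): C 1.000, H 1.750
Multiplying each by 4 gives whole numbers: C 4.00, H 7.00
Empirical formula: C4H7
Empirical-formula mass = 55.10 g/mol; 220 ÷ 55.10 ≈ 4, so the molecular formula is C16H28.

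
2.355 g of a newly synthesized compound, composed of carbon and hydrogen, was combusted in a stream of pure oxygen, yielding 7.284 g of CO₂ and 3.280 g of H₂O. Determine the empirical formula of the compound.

mol C = 7.284 g CO₂ ÷ 44.009 g/mol = 0.16551 mol
mol H = 2 × 3.280 g H₂O ÷ 18.015 g/mol = 0.36414 mol
Divide by the smallest (0.16551 mol): C 1.000, H 2.200
Multiplying each by 5 gives whole numbers: C 5.00, H 11.00

C5H11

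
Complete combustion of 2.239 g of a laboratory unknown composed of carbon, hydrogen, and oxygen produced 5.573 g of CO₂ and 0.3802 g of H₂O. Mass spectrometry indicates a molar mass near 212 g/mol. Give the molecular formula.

C12H4O4

mol C = 5.573 g CO₂ ÷ 44.009 g/mol = 0.12663 mol
mol H = 2 × 0.3802 g H₂O ÷ 18.015 g/mol = 0.042209 mol
mass O = 2.239 − (1.5210 + 0.042547) = 0.67546 g → mol O = 0.67546 ÷ 15.999 = 0.042219 mol
Divide by the smallest (0.042209 mol): C 3.000, H 1.000, O 1.000
Empirical formula: C3HO
Empirical-formula mass = 53.04 g/mol; 212 ÷ 53.04 ≈ 4, so the molecular formula is C12H4O4.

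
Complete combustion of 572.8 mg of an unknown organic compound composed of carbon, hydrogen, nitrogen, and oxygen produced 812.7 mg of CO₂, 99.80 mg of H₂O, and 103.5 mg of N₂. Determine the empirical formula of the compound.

C5H3N2O4

mol C = 0.8127 g CO₂ ÷ 44.009 g/mol = 0.018467 mol
mol H = 2 × 0.09980 g H₂O ÷ 18.015 g/mol = 0.011080 mol
mol N = 2 × 0.1035 g N₂ ÷ 28.014 g/mol = 0.0073892 mol
mass O = 0.5728 − (0.22180 + 0.011168 + 0.10350) = 0.23633 g → mol O = 0.23633 ÷ 15.999 = 0.014771 mol
Divide by the smallest (0.0073892 mol): C 2.499, H 1.499, N 1.000, O 1.999
Multiplying each by 2 gives whole numbers: C 5.00, H 3.00, N 2.00, O 4.00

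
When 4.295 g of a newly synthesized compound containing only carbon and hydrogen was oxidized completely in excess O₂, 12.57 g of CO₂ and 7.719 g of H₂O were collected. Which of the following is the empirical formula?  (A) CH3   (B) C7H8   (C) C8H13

mol C = 12.57 g CO₂ ÷ 44.009 g/mol = 0.28562 mol
mol H = 2 × 7.719 g H₂O ÷ 18.015 g/mol = 0.85695 mol
Divide by the smallest (0.28562 mol): C 1.000, H 3.000

(A) CH3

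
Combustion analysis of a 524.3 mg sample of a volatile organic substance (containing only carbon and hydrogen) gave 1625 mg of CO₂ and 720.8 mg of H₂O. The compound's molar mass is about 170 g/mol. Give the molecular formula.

C12H26

mol C = 1.625 g CO₂ ÷ 44.009 g/mol = 0.036924 mol
mol H = 2 × 0.7208 g H₂O ÷ 18.015 g/mol = 0.080022 mol
Divide by the smallest (0.036924 mol): C 1.000, H 2.167
Multiplying each by 6 gives whole numbers: C 6.00, H 13.00
Empirical formula: C6H13
Empirical-formula mass = 85.17 g/mol; 170 ÷ 85.17 ≈ 2, so the molecular formula is C12H26.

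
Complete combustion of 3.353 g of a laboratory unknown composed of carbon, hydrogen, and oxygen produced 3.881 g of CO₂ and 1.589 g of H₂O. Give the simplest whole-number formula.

mol C = 3.881 g CO₂ ÷ 44.009 g/mol = 0.088187 mol
mol H = 2 × 1.589 g H₂O ÷ 18.015 g/mol = 0.17641 mol
mass O = 3.353 − (1.0592 + 0.17782) = 2.1160 g → mol O = 2.1160 ÷ 15.999 = 0.13226 mol
Divide by the smallest (0.088187 mol): C 1.000, H 2.000, O 1.500
Multiplying each by 2 gives whole numbers: C 2.00, H 4.00, O 3.00

C2H4O3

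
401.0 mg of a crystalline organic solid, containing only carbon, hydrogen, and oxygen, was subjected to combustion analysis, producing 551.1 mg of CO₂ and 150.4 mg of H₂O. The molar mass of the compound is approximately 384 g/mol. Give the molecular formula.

mol C = 0.5511 g CO₂ ÷ 44.009 g/mol = 0.012522 mol
mol H = 2 × 0.1504 g H₂O ÷ 18.015 g/mol = 0.016697 mol
mass O = 0.4010 − (0.15041 + 0.016831) = 0.23376 g → mol O = 0.23376 ÷ 15.999 = 0.014611 mol
Divide by the smallest (0.012522 mol): C 1.000, H 1.333, O 1.167
Multiplying each by 6 gives whole numbers: C 6.00, H 8.00, O 7.00
Empirical formula: C6H8O7
Empirical-formula mass = 192.12 g/mol; 384 ÷ 192.12 ≈ 2, so the molecular formula is C12H16O14.

C12H16O14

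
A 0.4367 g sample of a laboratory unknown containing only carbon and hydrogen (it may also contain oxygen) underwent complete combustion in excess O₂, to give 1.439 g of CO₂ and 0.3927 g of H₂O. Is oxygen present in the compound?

no

mol C = 1.439 g CO₂ ÷ 44.009 g/mol = 0.032698 mol
mol H = 2 × 0.3927 g H₂O ÷ 18.015 g/mol = 0.043597 mol
C and H together account for 0.43668 g — essentially the entire 0.4367 g sample — so the compound contains no oxygen.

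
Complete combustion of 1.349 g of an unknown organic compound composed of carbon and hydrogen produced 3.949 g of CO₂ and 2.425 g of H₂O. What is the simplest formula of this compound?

CH3

mol C = 3.949 g CO₂ ÷ 44.009 g/mol = 0.089732 mol
mol H = 2 × 2.425 g H₂O ÷ 18.015 g/mol = 0.26922 mol
Divide by the smallest (0.089732 mol): C 1.000, H 3.000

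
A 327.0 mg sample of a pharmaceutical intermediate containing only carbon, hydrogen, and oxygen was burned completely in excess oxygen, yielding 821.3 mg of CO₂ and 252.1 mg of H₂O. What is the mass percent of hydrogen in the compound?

8.63%

mol C = 0.8213 g CO₂ ÷ 44.009 g/mol = 0.018662 mol
mol H = 2 × 0.2521 g H₂O ÷ 18.015 g/mol = 0.027988 mol
mass O = 0.3270 − (0.22415 + 0.028212) = 0.074638 g → mol O = 0.074638 ÷ 15.999 = 0.0046652 mol
mass % H = 0.028212 g ÷ 0.3270 g × 100%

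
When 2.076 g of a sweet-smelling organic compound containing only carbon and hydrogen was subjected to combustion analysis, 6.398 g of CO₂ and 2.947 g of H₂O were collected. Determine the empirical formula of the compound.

mol C = 6.398 g CO₂ ÷ 44.009 g/mol = 0.14538 mol
mol H = 2 × 2.947 g H₂O ÷ 18.015 g/mol = 0.32717 mol
Divide by the smallest (0.14538 mol): C 1.000, H 2.250
Multiplying each by 4 gives whole numbers: C 4.00, H 9.00

C4H9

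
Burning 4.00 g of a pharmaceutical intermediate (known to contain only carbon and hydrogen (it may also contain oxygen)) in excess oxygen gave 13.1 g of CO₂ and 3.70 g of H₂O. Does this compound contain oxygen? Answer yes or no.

mol C = 13.1 g CO₂ ÷ 44.009 g/mol = 0.2977 mol
mol H = 2 × 3.70 g H₂O ÷ 18.015 g/mol = 0.4108 mol
C and H together account for 3.989 g — essentially the entire 4.00 g sample — so the compound contains no oxygen.

no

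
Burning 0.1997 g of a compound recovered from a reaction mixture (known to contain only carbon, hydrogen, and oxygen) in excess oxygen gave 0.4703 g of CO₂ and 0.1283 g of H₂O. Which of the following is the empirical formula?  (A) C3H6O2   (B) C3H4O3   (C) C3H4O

mol C = 0.4703 g CO₂ ÷ 44.009 g/mol = 0.010686 mol
mol H = 2 × 0.1283 g H₂O ÷ 18.015 g/mol = 0.014244 mol
mass O = 0.1997 − (0.12835 + 0.014358) = 0.056987 g → mol O = 0.056987 ÷ 15.999 = 0.0035619 mol
Divide by the smallest (0.0035619 mol): C 3.000, H 3.999, O 1.000

(C) C3H4O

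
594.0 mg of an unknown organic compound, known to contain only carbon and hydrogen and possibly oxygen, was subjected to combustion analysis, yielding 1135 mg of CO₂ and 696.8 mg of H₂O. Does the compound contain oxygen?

mol C = 1.135 g CO₂ ÷ 44.009 g/mol = 0.025790 mol
mol H = 2 × 0.6968 g H₂O ÷ 18.015 g/mol = 0.077358 mol
C and H account for only 0.38774 g of the 0.5940 g sample; the remaining 0.20626 g must be oxygen.

yes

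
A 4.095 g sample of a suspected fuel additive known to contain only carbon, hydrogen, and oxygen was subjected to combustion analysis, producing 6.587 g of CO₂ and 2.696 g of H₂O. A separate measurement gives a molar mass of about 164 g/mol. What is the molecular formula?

C6H12O5

mol C = 6.587 g CO₂ ÷ 44.009 g/mol = 0.14967 mol
mol H = 2 × 2.696 g H₂O ÷ 18.015 g/mol = 0.29931 mol
mass O = 4.095 − (1.7977 + 0.30170) = 1.9956 g → mol O = 1.9956 ÷ 15.999 = 0.12473 mol
Divide by the smallest (0.12473 mol): C 1.200, H 2.400, O 1.000
Multiplying each by 5 gives whole numbers: C 6.00, H 12.00, O 5.00
Empirical formula: C6H12O5
Empirical-formula mass = 164.16 g/mol; 164 ÷ 164.16 ≈ 1, so the molecular formula is C6H12O5.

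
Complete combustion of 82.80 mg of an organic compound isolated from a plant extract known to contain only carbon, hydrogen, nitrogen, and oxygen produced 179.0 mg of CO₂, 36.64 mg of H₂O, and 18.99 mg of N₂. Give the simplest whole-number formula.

mol C = 0.1790 g CO₂ ÷ 44.009 g/mol = 0.0040673 mol
mol H = 2 × 0.03664 g H₂O ÷ 18.015 g/mol = 0.0040677 mol
mol N = 2 × 0.01899 g N₂ ÷ 28.014 g/mol = 0.0013558 mol
mass O = 0.08280 − (0.048853 + 0.0041003 + 0.018990) = 0.010857 g → mol O = 0.010857 ÷ 15.999 = 0.00067859 mol
Divide by the smallest (0.00067859 mol): C 5.994, H 5.994, N 1.998, O 1.000

C6H6N2O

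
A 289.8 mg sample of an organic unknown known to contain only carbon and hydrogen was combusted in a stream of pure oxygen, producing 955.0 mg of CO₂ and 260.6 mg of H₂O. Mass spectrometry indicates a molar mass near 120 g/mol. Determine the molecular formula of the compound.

mol C = 0.9550 g CO₂ ÷ 44.009 g/mol = 0.021700 mol
mol H = 2 × 0.2606 g H₂O ÷ 18.015 g/mol = 0.028931 mol
Divide by the smallest (0.021700 mol): C 1.000, H 1.333
Multiplying each by 3 gives whole numbers: C 3.00, H 4.00
Empirical formula: C3H4
Empirical-formula mass = 40.06 g/mol; 120 ÷ 40.06 ≈ 3, so the molecular formula is C9H12.

C9H12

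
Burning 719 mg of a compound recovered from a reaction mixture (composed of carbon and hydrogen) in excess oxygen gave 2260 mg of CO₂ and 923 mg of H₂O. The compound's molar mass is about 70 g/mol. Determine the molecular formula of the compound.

mol C = 2.26 g CO₂ ÷ 44.009 g/mol = 0.05135 mol
mol H = 2 × 0.923 g H₂O ÷ 18.015 g/mol = 0.1025 mol
Divide by the smallest (0.05135 mol): C 1.000, H 1.995
Empirical formula: CH2
Empirical-formula mass = 14.03 g/mol; 70 ÷ 14.03 ≈ 5, so the molecular formula is C5H10.

C5H10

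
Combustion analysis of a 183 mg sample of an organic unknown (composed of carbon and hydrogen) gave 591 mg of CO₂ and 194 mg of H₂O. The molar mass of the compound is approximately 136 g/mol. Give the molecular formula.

mol C = 0.591 g CO₂ ÷ 44.009 g/mol = 0.01343 mol
mol H = 2 × 0.194 g H₂O ÷ 18.015 g/mol = 0.02154 mol
Divide by the smallest (0.01343 mol): C 1.000, H 1.604
Multiplying each by 5 gives whole numbers: C 5.00, H 8.02
Empirical formula: C5H8
Empirical-formula mass = 68.12 g/mol; 136 ÷ 68.12 ≈ 2, so the molecular formula is C10H16.

C10H16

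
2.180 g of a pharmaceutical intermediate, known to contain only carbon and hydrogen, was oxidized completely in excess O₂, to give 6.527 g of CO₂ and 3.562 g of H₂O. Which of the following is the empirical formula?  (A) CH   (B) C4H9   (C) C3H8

(C) C3H8

mol C = 6.527 g CO₂ ÷ 44.009 g/mol = 0.14831 mol
mol H = 2 × 3.562 g H₂O ÷ 18.015 g/mol = 0.39545 mol
Divide by the smallest (0.14831 mol): C 1.000, H 2.666
Multiplying each by 3 gives whole numbers: C 3.00, H 8.00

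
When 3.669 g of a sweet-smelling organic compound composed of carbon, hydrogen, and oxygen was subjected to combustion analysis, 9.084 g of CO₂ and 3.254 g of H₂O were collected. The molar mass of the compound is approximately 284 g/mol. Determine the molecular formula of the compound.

C16H28O4

mol C = 9.084 g CO₂ ÷ 44.009 g/mol = 0.20641 mol
mol H = 2 × 3.254 g H₂O ÷ 18.015 g/mol = 0.36125 mol
mass O = 3.669 − (2.4792 + 0.36414) = 0.82564 g → mol O = 0.82564 ÷ 15.999 = 0.051606 mol
Divide by the smallest (0.051606 mol): C 4.000, H 7.000, O 1.000
Empirical formula: C4H7O
Empirical-formula mass = 71.10 g/mol; 284 ÷ 71.10 ≈ 4, so the molecular formula is C16H28O4.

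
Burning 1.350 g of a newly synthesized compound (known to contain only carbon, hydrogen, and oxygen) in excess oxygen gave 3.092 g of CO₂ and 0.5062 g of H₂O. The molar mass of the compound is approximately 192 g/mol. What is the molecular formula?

C10H8O4

mol C = 3.092 g CO₂ ÷ 44.009 g/mol = 0.070258 mol
mol H = 2 × 0.5062 g H₂O ÷ 18.015 g/mol = 0.056198 mol
mass O = 1.350 − (0.84387 + 0.056647) = 0.44948 g → mol O = 0.44948 ÷ 15.999 = 0.028094 mol
Divide by the smallest (0.028094 mol): C 2.501, H 2.000, O 1.000
Multiplying each by 2 gives whole numbers: C 5.00, H 4.00, O 2.00
Empirical formula: C5H4O2
Empirical-formula mass = 96.08 g/mol; 192 ÷ 96.08 ≈ 2, so the molecular formula is C10H8O4.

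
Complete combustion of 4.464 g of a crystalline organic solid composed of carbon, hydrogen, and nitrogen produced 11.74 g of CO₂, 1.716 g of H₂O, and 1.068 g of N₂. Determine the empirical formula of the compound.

C7H5N2

mol C = 11.74 g CO₂ ÷ 44.009 g/mol = 0.26676 mol
mol H = 2 × 1.716 g H₂O ÷ 18.015 g/mol = 0.19051 mol
mol N = 2 × 1.068 g N₂ ÷ 28.014 g/mol = 0.076248 mol
Divide by the smallest (0.076248 mol): C 3.499, H 2.499, N 1.000
Multiplying each by 2 gives whole numbers: C 7.00, H 5.00, N 2.00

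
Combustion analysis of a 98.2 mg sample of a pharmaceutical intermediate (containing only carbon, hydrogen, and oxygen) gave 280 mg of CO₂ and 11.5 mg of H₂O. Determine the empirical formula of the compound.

C5HO

mol C = 0.280 g CO₂ ÷ 44.009 g/mol = 0.006362 mol
mol H = 2 × 0.0115 g H₂O ÷ 18.015 g/mol = 0.001277 mol
mass O = 0.0982 − (0.07642 + 0.001287) = 0.02050 g → mol O = 0.02050 ÷ 15.999 = 0.001281 mol
Divide by the smallest (0.001277 mol): C 4.983, H 1.000, O 1.003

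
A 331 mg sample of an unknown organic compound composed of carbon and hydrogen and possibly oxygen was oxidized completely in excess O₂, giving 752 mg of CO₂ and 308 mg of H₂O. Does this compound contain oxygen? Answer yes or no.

yes

mol C = 0.752 g CO₂ ÷ 44.009 g/mol = 0.01709 mol
mol H = 2 × 0.308 g H₂O ÷ 18.015 g/mol = 0.03419 mol
C and H account for only 0.2397 g of the 0.331 g sample; the remaining 0.09130 g must be oxygen.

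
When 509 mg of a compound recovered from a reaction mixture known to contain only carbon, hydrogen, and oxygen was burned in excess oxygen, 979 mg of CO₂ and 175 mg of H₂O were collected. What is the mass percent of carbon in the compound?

mol C = 0.979 g CO₂ ÷ 44.009 g/mol = 0.02225 mol
mol H = 2 × 0.175 g H₂O ÷ 18.015 g/mol = 0.01943 mol
mass O = 0.509 − (0.2672 + 0.01958) = 0.2222 g → mol O = 0.2222 ÷ 15.999 = 0.01389 mol
mass % C = 0.2672 g ÷ 0.509 g × 100%

52.5%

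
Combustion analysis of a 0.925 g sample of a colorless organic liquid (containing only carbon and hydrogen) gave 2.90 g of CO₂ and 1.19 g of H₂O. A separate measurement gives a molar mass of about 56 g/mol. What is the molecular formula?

C4H8

mol C = 2.90 g CO₂ ÷ 44.009 g/mol = 0.06590 mol
mol H = 2 × 1.19 g H₂O ÷ 18.015 g/mol = 0.1321 mol
Divide by the smallest (0.06590 mol): C 1.000, H 2.005
Empirical formula: CH2
Empirical-formula mass = 14.03 g/mol; 56 ÷ 14.03 ≈ 4, so the molecular formula is C4H8.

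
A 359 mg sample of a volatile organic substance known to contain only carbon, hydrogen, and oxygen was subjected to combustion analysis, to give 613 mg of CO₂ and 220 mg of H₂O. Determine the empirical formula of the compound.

C4H7O3

mol C = 0.613 g CO₂ ÷ 44.009 g/mol = 0.01393 mol
mol H = 2 × 0.220 g H₂O ÷ 18.015 g/mol = 0.02442 mol
mass O = 0.359 − (0.1673 + 0.02462) = 0.1671 g → mol O = 0.1671 ÷ 15.999 = 0.01044 mol
Divide by the smallest (0.01044 mol): C 1.334, H 2.339, O 1.000
Multiplying each by 3 gives whole numbers: C 4.00, H 7.02, O 3.00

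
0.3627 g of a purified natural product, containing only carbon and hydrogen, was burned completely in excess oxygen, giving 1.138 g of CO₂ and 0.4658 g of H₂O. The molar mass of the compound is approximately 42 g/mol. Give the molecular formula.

mol C = 1.138 g CO₂ ÷ 44.009 g/mol = 0.025858 mol
mol H = 2 × 0.4658 g H₂O ÷ 18.015 g/mol = 0.051712 mol
Divide by the smallest (0.025858 mol): C 1.000, H 2.000
Empirical formula: CH2
Empirical-formula mass = 14.03 g/mol; 42 ÷ 14.03 ≈ 3, so the molecular formula is C3H6.

C3H6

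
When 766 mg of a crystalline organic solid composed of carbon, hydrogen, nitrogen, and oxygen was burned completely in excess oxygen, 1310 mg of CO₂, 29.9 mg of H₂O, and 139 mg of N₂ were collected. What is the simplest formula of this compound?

mol C = 1.31 g CO₂ ÷ 44.009 g/mol = 0.02977 mol
mol H = 2 × 0.0299 g H₂O ÷ 18.015 g/mol = 0.003319 mol
mol N = 2 × 0.139 g N₂ ÷ 28.014 g/mol = 0.009924 mol
mass O = 0.766 − (0.3575 + 0.003346 + 0.1390) = 0.2661 g → mol O = 0.2661 ÷ 15.999 = 0.01663 mol
Divide by the smallest (0.003319 mol): C 8.967, H 1.000, N 2.990, O 5.011

C9HN3O5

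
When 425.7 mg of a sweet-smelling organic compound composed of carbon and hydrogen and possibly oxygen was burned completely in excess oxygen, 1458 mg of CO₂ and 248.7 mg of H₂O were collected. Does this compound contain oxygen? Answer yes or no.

no

mol C = 1.458 g CO₂ ÷ 44.009 g/mol = 0.033130 mol
mol H = 2 × 0.2487 g H₂O ÷ 18.015 g/mol = 0.027610 mol
C and H together account for 0.42575 g — essentially the entire 0.4257 g sample — so the compound contains no oxygen.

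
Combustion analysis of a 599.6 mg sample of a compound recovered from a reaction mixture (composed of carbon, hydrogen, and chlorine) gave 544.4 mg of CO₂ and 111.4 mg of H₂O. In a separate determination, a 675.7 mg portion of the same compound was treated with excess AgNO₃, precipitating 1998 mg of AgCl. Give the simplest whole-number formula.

CHCl

mol C = 0.5444 g CO₂ ÷ 44.009 g/mol = 0.012370 mol
mol H = 2 × 0.1114 g H₂O ÷ 18.015 g/mol = 0.012367 mol
From the AgCl data: mol Cl per gram of compound = (1.998 ÷ 143.318) ÷ 0.6757 = 0.020632 mol/g, so in the 0.5996 g combustion sample mol Cl = 0.012371 mol
Divide by the smallest (0.012367 mol): C 1.000, H 1.000, Cl 1.000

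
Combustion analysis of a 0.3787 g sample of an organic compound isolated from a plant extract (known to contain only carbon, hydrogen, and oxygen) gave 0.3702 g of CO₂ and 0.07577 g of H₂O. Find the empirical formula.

mol C = 0.3702 g CO₂ ÷ 44.009 g/mol = 0.0084119 mol
mol H = 2 × 0.07577 g H₂O ÷ 18.015 g/mol = 0.0084119 mol
mass O = 0.3787 − (0.10104 + 0.0084792) = 0.26919 g → mol O = 0.26919 ÷ 15.999 = 0.016825 mol
Divide by the smallest (0.0084119 mol): C 1.000, H 1.000, O 2.000

CHO2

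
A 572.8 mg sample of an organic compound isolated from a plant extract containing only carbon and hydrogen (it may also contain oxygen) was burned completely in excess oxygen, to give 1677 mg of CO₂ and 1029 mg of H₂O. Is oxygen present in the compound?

mol C = 1.677 g CO₂ ÷ 44.009 g/mol = 0.038106 mol
mol H = 2 × 1.029 g H₂O ÷ 18.015 g/mol = 0.11424 mol
C and H together account for 0.57284 g — essentially the entire 0.5728 g sample — so the compound contains no oxygen.

no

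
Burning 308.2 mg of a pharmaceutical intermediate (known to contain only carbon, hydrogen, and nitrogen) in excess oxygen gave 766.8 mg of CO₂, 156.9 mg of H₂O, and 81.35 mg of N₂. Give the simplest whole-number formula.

mol C = 0.7668 g CO₂ ÷ 44.009 g/mol = 0.017424 mol
mol H = 2 × 0.1569 g H₂O ÷ 18.015 g/mol = 0.017419 mol
mol N = 2 × 0.08135 g N₂ ÷ 28.014 g/mol = 0.0058078 mol
Divide by the smallest (0.0058078 mol): C 3.000, H 2.999, N 1.000

C3H3N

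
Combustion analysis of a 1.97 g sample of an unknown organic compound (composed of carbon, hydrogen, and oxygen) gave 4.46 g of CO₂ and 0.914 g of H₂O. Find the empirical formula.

mol C = 4.46 g CO₂ ÷ 44.009 g/mol = 0.1013 mol
mol H = 2 × 0.914 g H₂O ÷ 18.015 g/mol = 0.1015 mol
mass O = 1.97 − (1.217 + 0.1023) = 0.6505 g → mol O = 0.6505 ÷ 15.999 = 0.04066 mol
Divide by the smallest (0.04066 mol): C 2.493, H 2.496, O 1.000
Multiplying each by 2 gives whole numbers: C 4.99, H 4.99, O 2.00

C5H5O2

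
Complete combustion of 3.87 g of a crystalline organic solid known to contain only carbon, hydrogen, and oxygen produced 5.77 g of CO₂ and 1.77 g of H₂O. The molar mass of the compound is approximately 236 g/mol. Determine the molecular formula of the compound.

mol C = 5.77 g CO₂ ÷ 44.009 g/mol = 0.1311 mol
mol H = 2 × 1.77 g H₂O ÷ 18.015 g/mol = 0.1965 mol
mass O = 3.87 − (1.575 + 0.1981) = 2.097 g → mol O = 2.097 ÷ 15.999 = 0.1311 mol
Divide by the smallest (0.1311 mol): C 1.000, H 1.499, O 1.000
Multiplying each by 2 gives whole numbers: C 2.00, H 3.00, O 2.00
Empirical formula: C2H3O2
Empirical-formula mass = 59.04 g/mol; 236 ÷ 59.04 ≈ 4, so the molecular formula is C8H12O8.

C8H12O8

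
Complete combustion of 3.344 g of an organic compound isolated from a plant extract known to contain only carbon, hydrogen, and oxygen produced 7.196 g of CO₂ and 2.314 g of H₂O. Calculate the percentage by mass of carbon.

58.73%

mol C = 7.196 g CO₂ ÷ 44.009 g/mol = 0.16351 mol
mol H = 2 × 2.314 g H₂O ÷ 18.015 g/mol = 0.25690 mol
mass O = 3.344 − (1.9639 + 0.25895) = 1.1211 g → mol O = 1.1211 ÷ 15.999 = 0.070073 mol
mass % C = 1.9639 g ÷ 3.344 g × 100%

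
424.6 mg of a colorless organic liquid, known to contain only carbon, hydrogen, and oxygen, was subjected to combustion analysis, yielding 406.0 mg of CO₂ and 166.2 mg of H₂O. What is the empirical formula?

CH2O2

mol C = 0.4060 g CO₂ ÷ 44.009 g/mol = 0.0092254 mol
mol H = 2 × 0.1662 g H₂O ÷ 18.015 g/mol = 0.018451 mol
mass O = 0.4246 − (0.11081 + 0.018599) = 0.29519 g → mol O = 0.29519 ÷ 15.999 = 0.018451 mol
Divide by the smallest (0.0092254 mol): C 1.000, H 2.000, O 2.000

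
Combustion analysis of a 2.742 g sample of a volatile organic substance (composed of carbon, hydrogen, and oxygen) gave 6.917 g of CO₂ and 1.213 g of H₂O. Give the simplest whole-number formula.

mol C = 6.917 g CO₂ ÷ 44.009 g/mol = 0.15717 mol
mol H = 2 × 1.213 g H₂O ÷ 18.015 g/mol = 0.13467 mol
mass O = 2.742 − (1.8878 + 0.13574) = 0.71846 g → mol O = 0.71846 ÷ 15.999 = 0.044907 mol
Divide by the smallest (0.044907 mol): C 3.500, H 2.999, O 1.000
Multiplying each by 2 gives whole numbers: C 7.00, H 6.00, O 2.00

C7H6O2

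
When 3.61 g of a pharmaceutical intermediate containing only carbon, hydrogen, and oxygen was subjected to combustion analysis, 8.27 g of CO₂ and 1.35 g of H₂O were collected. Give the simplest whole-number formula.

C5H4O2

mol C = 8.27 g CO₂ ÷ 44.009 g/mol = 0.1879 mol
mol H = 2 × 1.35 g H₂O ÷ 18.015 g/mol = 0.1499 mol
mass O = 3.61 − (2.257 + 0.1511) = 1.202 g → mol O = 1.202 ÷ 15.999 = 0.07512 mol
Divide by the smallest (0.07512 mol): C 2.502, H 1.995, O 1.000
Multiplying each by 2 gives whole numbers: C 5.00, H 3.99, O 2.00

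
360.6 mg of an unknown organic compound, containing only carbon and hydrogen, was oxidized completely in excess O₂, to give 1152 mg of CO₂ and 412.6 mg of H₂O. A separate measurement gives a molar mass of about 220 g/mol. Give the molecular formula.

C16H28

mol C = 1.152 g CO₂ ÷ 44.009 g/mol = 0.026176 mol
mol H = 2 × 0.4126 g H₂O ÷ 18.015 g/mol = 0.045806 mol
Divide by the smallest (0.026176 mol): C 1.000, H 1.750
Multiplying each by 4 gives whole numbers: C 4.00, H 7.00
Empirical formula: C4H7
Empirical-formula mass = 55.10 g/mol; 220 ÷ 55.10 ≈ 4, so the molecular formula is C16H28.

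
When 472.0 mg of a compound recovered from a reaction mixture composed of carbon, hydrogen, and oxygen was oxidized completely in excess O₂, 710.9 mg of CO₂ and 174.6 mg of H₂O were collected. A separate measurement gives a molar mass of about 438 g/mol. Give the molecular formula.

C15H18O15

mol C = 0.7109 g CO₂ ÷ 44.009 g/mol = 0.016154 mol
mol H = 2 × 0.1746 g H₂O ÷ 18.015 g/mol = 0.019384 mol
mass O = 0.4720 − (0.19402 + 0.019539) = 0.25844 g → mol O = 0.25844 ÷ 15.999 = 0.016154 mol
Divide by the smallest (0.016154 mol): C 1.000, H 1.200, O 1.000
Multiplying each by 5 gives whole numbers: C 5.00, H 6.00, O 5.00
Empirical formula: C5H6O5
Empirical-formula mass = 146.10 g/mol; 438 ÷ 146.10 ≈ 3, so the molecular formula is C15H18O15.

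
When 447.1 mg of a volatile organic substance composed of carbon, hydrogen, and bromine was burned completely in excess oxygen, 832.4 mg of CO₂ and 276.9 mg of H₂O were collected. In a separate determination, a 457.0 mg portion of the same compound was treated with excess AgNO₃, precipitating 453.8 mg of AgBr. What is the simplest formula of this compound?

C8H13Br

mol C = 0.8324 g CO₂ ÷ 44.009 g/mol = 0.018914 mol
mol H = 2 × 0.2769 g H₂O ÷ 18.015 g/mol = 0.030741 mol
From the AgBr data: mol Br per gram of compound = (0.4538 ÷ 187.772) ÷ 0.4570 = 0.0052883 mol/g, so in the 0.4471 g combustion sample mol Br = 0.0023644 mol
Divide by the smallest (0.0023644 mol): C 8.000, H 13.002, Br 1.000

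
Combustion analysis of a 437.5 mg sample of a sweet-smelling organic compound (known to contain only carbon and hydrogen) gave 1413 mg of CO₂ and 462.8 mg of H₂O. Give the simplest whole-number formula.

C5H8

mol C = 1.413 g CO₂ ÷ 44.009 g/mol = 0.032107 mol
mol H = 2 × 0.4628 g H₂O ÷ 18.015 g/mol = 0.051379 mol
Divide by the smallest (0.032107 mol): C 1.000, H 1.600
Multiplying each by 5 gives whole numbers: C 5.00, H 8.00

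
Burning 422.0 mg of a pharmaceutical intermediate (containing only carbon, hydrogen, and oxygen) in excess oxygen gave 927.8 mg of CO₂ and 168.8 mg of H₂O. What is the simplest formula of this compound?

mol C = 0.9278 g CO₂ ÷ 44.009 g/mol = 0.021082 mol
mol H = 2 × 0.1688 g H₂O ÷ 18.015 g/mol = 0.018740 mol
mass O = 0.4220 − (0.25322 + 0.018890) = 0.14989 g → mol O = 0.14989 ÷ 15.999 = 0.0093689 mol
Divide by the smallest (0.0093689 mol): C 2.250, H 2.000, O 1.000
Multiplying each by 4 gives whole numbers: C 9.00, H 8.00, O 4.00

C9H8O4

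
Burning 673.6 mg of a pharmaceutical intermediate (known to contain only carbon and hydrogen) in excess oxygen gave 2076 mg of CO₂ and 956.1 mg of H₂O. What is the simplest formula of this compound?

mol C = 2.076 g CO₂ ÷ 44.009 g/mol = 0.047172 mol
mol H = 2 × 0.9561 g H₂O ÷ 18.015 g/mol = 0.10614 mol
Divide by the smallest (0.047172 mol): C 1.000, H 2.250
Multiplying each by 4 gives whole numbers: C 4.00, H 9.00

C4H9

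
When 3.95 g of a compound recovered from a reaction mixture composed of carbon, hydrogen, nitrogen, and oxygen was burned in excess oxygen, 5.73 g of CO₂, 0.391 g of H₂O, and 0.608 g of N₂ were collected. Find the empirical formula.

C6H2N2O5

mol C = 5.73 g CO₂ ÷ 44.009 g/mol = 0.1302 mol
mol H = 2 × 0.391 g H₂O ÷ 18.015 g/mol = 0.04341 mol
mol N = 2 × 0.608 g N₂ ÷ 28.014 g/mol = 0.04341 mol
mass O = 3.95 − (1.564 + 0.04376 + 0.6080) = 1.734 g → mol O = 1.734 ÷ 15.999 = 0.1084 mol
Divide by the smallest (0.04341 mol): C 3.000, H 1.000, N 1.000, O 2.497
Multiplying each by 2 gives whole numbers: C 6.00, H 2.00, N 2.00, O 4.99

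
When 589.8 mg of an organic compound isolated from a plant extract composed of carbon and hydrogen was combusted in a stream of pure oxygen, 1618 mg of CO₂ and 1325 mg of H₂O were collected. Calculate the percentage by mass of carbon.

mol C = 1.618 g CO₂ ÷ 44.009 g/mol = 0.036765 mol
mol H = 2 × 1.325 g H₂O ÷ 18.015 g/mol = 0.14710 mol
mass % C = 0.44159 g ÷ 0.5898 g × 100%

74.87%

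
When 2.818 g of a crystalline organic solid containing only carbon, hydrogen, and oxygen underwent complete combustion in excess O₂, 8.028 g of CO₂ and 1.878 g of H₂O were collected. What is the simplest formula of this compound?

mol C = 8.028 g CO₂ ÷ 44.009 g/mol = 0.18242 mol
mol H = 2 × 1.878 g H₂O ÷ 18.015 g/mol = 0.20849 mol
mass O = 2.818 − (2.1910 + 0.21016) = 0.41683 g → mol O = 0.41683 ÷ 15.999 = 0.026053 mol
Divide by the smallest (0.026053 mol): C 7.002, H 8.003, O 1.000

C7H8O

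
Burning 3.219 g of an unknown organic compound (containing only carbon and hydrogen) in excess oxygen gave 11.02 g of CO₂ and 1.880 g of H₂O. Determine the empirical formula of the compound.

mol C = 11.02 g CO₂ ÷ 44.009 g/mol = 0.25040 mol
mol H = 2 × 1.880 g H₂O ÷ 18.015 g/mol = 0.20871 mol
Divide by the smallest (0.20871 mol): C 1.200, H 1.000
Multiplying each by 5 gives whole numbers: C 6.00, H 5.00

C6H5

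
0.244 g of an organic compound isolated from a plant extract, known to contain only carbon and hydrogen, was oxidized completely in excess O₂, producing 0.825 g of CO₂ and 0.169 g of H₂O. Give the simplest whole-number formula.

CH

mol C = 0.825 g CO₂ ÷ 44.009 g/mol = 0.01875 mol
mol H = 2 × 0.169 g H₂O ÷ 18.015 g/mol = 0.01876 mol
Divide by the smallest (0.01875 mol): C 1.000, H 1.001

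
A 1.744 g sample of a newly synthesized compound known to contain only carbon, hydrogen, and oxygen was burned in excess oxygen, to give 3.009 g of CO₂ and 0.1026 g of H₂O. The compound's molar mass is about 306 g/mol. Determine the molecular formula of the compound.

C12H2O10

mol C = 3.009 g CO₂ ÷ 44.009 g/mol = 0.068372 mol
mol H = 2 × 0.1026 g H₂O ÷ 18.015 g/mol = 0.011391 mol
mass O = 1.744 − (0.82122 + 0.011482) = 0.91130 g → mol O = 0.91130 ÷ 15.999 = 0.056960 mol
Divide by the smallest (0.011391 mol): C 6.003, H 1.000, O 5.001
Empirical formula: C6HO5
Empirical-formula mass = 153.07 g/mol; 306 ÷ 153.07 ≈ 2, so the molecular formula is C12H2O10.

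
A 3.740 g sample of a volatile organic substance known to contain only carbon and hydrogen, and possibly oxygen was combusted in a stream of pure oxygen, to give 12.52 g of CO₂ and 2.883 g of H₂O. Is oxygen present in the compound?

mol C = 12.52 g CO₂ ÷ 44.009 g/mol = 0.28449 mol
mol H = 2 × 2.883 g H₂O ÷ 18.015 g/mol = 0.32007 mol
C and H together account for 3.7396 g — essentially the entire 3.740 g sample — so the compound contains no oxygen.

no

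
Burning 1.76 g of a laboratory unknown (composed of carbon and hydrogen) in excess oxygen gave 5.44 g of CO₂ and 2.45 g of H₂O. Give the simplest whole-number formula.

C5H11

mol C = 5.44 g CO₂ ÷ 44.009 g/mol = 0.1236 mol
mol H = 2 × 2.45 g H₂O ÷ 18.015 g/mol = 0.2720 mol
Divide by the smallest (0.1236 mol): C 1.000, H 2.200
Multiplying each by 5 gives whole numbers: C 5.00, H 11.00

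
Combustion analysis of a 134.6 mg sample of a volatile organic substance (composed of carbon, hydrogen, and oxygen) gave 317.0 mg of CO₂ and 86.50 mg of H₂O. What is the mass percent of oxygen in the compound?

28.53%

mol C = 0.3170 g CO₂ ÷ 44.009 g/mol = 0.0072031 mol
mol H = 2 × 0.08650 g H₂O ÷ 18.015 g/mol = 0.0096031 mol
mass O = 0.1346 − (0.086516 + 0.0096799) = 0.038404 g → mol O = 0.038404 ÷ 15.999 = 0.0024004 mol
mass % O = 0.038404 g ÷ 0.1346 g × 100%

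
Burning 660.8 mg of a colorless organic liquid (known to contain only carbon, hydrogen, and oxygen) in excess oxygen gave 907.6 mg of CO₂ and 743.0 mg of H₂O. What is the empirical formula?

mol C = 0.9076 g CO₂ ÷ 44.009 g/mol = 0.020623 mol
mol H = 2 × 0.7430 g H₂O ÷ 18.015 g/mol = 0.082487 mol
mass O = 0.6608 − (0.24770 + 0.083147) = 0.32995 g → mol O = 0.32995 ÷ 15.999 = 0.020623 mol
Divide by the smallest (0.020623 mol): C 1.000, H 4.000, O 1.000

CH4O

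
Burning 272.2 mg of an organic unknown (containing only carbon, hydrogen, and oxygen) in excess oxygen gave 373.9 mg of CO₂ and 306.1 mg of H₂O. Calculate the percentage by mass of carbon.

37.49%

mol C = 0.3739 g CO₂ ÷ 44.009 g/mol = 0.0084960 mol
mol H = 2 × 0.3061 g H₂O ÷ 18.015 g/mol = 0.033983 mol
mass O = 0.2722 − (0.10205 + 0.034255) = 0.13590 g → mol O = 0.13590 ÷ 15.999 = 0.0084943 mol
mass % C = 0.10205 g ÷ 0.2722 g × 100%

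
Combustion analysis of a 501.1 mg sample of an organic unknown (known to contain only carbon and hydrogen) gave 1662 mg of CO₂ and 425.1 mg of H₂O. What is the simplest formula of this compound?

mol C = 1.662 g CO₂ ÷ 44.009 g/mol = 0.037765 mol
mol H = 2 × 0.4251 g H₂O ÷ 18.015 g/mol = 0.047194 mol
Divide by the smallest (0.037765 mol): C 1.000, H 1.250
Multiplying each by 4 gives whole numbers: C 4.00, H 5.00

C4H5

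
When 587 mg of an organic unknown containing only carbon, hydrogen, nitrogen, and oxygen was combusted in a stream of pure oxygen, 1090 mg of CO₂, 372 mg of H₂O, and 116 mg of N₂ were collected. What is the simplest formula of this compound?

mol C = 1.09 g CO₂ ÷ 44.009 g/mol = 0.02477 mol
mol H = 2 × 0.372 g H₂O ÷ 18.015 g/mol = 0.04130 mol
mol N = 2 × 0.116 g N₂ ÷ 28.014 g/mol = 0.008282 mol
mass O = 0.587 − (0.2975 + 0.04163 + 0.1160) = 0.1319 g → mol O = 0.1319 ÷ 15.999 = 0.008243 mol
Divide by the smallest (0.008243 mol): C 3.005, H 5.010, N 1.005, O 1.000

C3H5NO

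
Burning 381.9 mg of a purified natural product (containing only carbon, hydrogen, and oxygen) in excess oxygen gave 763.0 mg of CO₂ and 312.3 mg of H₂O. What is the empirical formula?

C2H4O

mol C = 0.7630 g CO₂ ÷ 44.009 g/mol = 0.017337 mol
mol H = 2 × 0.3123 g H₂O ÷ 18.015 g/mol = 0.034671 mol
mass O = 0.3819 − (0.20824 + 0.034948) = 0.13871 g → mol O = 0.13871 ÷ 15.999 = 0.0086701 mol
Divide by the smallest (0.0086701 mol): C 2.000, H 3.999, O 1.000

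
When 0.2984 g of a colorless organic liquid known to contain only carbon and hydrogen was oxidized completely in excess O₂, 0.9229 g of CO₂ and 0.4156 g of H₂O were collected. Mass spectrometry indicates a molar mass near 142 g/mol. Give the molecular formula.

C10H22

mol C = 0.9229 g CO₂ ÷ 44.009 g/mol = 0.020971 mol
mol H = 2 × 0.4156 g H₂O ÷ 18.015 g/mol = 0.046139 mol
Divide by the smallest (0.020971 mol): C 1.000, H 2.200
Multiplying each by 5 gives whole numbers: C 5.00, H 11.00
Empirical formula: C5H11
Empirical-formula mass = 71.14 g/mol; 142 ÷ 71.14 ≈ 2, so the molecular formula is C10H22.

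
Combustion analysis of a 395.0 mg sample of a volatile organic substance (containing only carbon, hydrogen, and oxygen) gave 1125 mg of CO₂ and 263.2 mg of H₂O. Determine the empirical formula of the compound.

mol C = 1.125 g CO₂ ÷ 44.009 g/mol = 0.025563 mol
mol H = 2 × 0.2632 g H₂O ÷ 18.015 g/mol = 0.029220 mol
mass O = 0.3950 − (0.30704 + 0.029454) = 0.058510 g → mol O = 0.058510 ÷ 15.999 = 0.0036571 mol
Divide by the smallest (0.0036571 mol): C 6.990, H 7.990, O 1.000

C7H8O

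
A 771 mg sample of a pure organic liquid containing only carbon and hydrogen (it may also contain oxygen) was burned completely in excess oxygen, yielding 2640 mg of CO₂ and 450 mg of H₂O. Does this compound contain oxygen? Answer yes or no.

mol C = 2.64 g CO₂ ÷ 44.009 g/mol = 0.05999 mol
mol H = 2 × 0.450 g H₂O ÷ 18.015 g/mol = 0.04996 mol
C and H together account for 0.7709 g — essentially the entire 0.771 g sample — so the compound contains no oxygen.

no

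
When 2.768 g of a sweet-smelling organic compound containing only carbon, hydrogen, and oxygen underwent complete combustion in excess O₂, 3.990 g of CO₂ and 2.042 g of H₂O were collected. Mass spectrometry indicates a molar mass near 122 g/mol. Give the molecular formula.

mol C = 3.990 g CO₂ ÷ 44.009 g/mol = 0.090663 mol
mol H = 2 × 2.042 g H₂O ÷ 18.015 g/mol = 0.22670 mol
mass O = 2.768 − (1.0890 + 0.22851) = 1.4505 g → mol O = 1.4505 ÷ 15.999 = 0.090664 mol
Divide by the smallest (0.090663 mol): C 1.000, H 2.500, O 1.000
Multiplying each by 2 gives whole numbers: C 2.00, H 5.00, O 2.00
Empirical formula: C2H5O2
Empirical-formula mass = 61.06 g/mol; 122 ÷ 61.06 ≈ 2, so the molecular formula is C4H10O4.

C4H10O4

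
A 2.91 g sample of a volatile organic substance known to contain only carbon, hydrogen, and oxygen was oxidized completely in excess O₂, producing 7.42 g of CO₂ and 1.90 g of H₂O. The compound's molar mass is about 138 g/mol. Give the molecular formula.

C8H10O2

mol C = 7.42 g CO₂ ÷ 44.009 g/mol = 0.1686 mol
mol H = 2 × 1.90 g H₂O ÷ 18.015 g/mol = 0.2109 mol
mass O = 2.91 − (2.025 + 0.2126) = 0.6723 g → mol O = 0.6723 ÷ 15.999 = 0.04202 mol
Divide by the smallest (0.04202 mol): C 4.012, H 5.020, O 1.000
Empirical formula: C4H5O
Empirical-formula mass = 69.08 g/mol; 138 ÷ 69.08 ≈ 2, so the molecular formula is C8H10O2.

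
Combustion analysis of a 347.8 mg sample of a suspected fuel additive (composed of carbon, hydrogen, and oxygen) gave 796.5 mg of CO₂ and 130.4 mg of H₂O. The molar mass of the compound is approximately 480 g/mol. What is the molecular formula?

C25H20O10

mol C = 0.7965 g CO₂ ÷ 44.009 g/mol = 0.018099 mol
mol H = 2 × 0.1304 g H₂O ÷ 18.015 g/mol = 0.014477 mol
mass O = 0.3478 − (0.21738 + 0.014593) = 0.11583 g → mol O = 0.11583 ÷ 15.999 = 0.0072395 mol
Divide by the smallest (0.0072395 mol): C 2.500, H 2.000, O 1.000
Multiplying each by 2 gives whole numbers: C 5.00, H 4.00, O 2.00
Empirical formula: C5H4O2
Empirical-formula mass = 96.08 g/mol; 480 ÷ 96.08 ≈ 5, so the molecular formula is C25H20O10.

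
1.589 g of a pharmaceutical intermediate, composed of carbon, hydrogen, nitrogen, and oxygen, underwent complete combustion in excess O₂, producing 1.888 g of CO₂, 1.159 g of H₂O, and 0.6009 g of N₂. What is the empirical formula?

C2H6N2O

mol C = 1.888 g CO₂ ÷ 44.009 g/mol = 0.042900 mol
mol H = 2 × 1.159 g H₂O ÷ 18.015 g/mol = 0.12867 mol
mol N = 2 × 0.6009 g N₂ ÷ 28.014 g/mol = 0.042900 mol
mass O = 1.589 − (0.51528 + 0.12970 + 0.60090) = 0.34312 g → mol O = 0.34312 ÷ 15.999 = 0.021447 mol
Divide by the smallest (0.021447 mol): C 2.000, H 6.000, N 2.000, O 1.000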